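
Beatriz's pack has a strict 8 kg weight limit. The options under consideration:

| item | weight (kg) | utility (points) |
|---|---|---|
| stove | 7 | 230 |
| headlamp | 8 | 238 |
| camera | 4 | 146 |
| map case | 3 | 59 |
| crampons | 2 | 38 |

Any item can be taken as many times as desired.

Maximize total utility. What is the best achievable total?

292

Ranking by ratio (utility/kg): camera 36.50, stove 32.86, headlamp 29.75.
2×camera uses 8 of the 8 kg and totals 292.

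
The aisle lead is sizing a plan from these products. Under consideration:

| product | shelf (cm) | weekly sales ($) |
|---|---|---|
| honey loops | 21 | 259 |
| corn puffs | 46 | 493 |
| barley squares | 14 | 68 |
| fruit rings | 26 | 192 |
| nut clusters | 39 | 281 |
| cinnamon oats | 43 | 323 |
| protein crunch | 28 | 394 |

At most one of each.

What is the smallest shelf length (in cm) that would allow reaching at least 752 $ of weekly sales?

Look for the lowest-shelf combination reaching 752.
Taking honey loops + corn puffs gives 752 (≥ 752) for 67 cm.
Below 67 cm the best achievable stays under 752.

67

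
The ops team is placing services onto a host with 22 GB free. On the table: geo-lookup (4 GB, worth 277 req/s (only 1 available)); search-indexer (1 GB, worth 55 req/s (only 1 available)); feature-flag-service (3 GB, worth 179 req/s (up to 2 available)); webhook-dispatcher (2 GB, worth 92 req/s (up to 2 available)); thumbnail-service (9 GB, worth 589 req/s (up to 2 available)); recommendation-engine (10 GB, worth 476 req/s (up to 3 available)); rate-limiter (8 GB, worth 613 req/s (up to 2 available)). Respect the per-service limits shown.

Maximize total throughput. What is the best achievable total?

1595

By throughput per GB: rate-limiter 76.62, geo-lookup 69.25, thumbnail-service 65.44, feature-flag-service 59.67 lead.
Taking the top-ratio services first gives geo-lookup + search-indexer + 2×rate-limiter for 1558 (21 GB).
The 1 GB tied up in search-indexer is better spent on webhook-dispatcher — total rises to 1595 (22 GB).
Every other selection either busts 22 GB or exceeds an availability limit or fails to beat 1595.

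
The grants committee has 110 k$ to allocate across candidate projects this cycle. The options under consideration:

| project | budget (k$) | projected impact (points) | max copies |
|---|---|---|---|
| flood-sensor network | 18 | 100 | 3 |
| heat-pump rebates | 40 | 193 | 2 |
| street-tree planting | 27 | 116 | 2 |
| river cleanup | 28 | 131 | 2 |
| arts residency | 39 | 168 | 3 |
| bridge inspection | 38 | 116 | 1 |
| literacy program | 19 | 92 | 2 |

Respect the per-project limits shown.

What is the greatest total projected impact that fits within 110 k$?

562

Density check — flood-sensor network 5.56, literacy program 4.84, heat-pump rebates 4.83, river cleanup 4.68 are the best per k$.
The ratio heuristic lands on 3×flood-sensor network + 2×literacy program (484) but leaves 18 k$ idle.
Replace 2×literacy program with 2×river cleanup: the trade gains 78 net, giving 562 at 110 k$.
Nothing else within 110 k$ beats 562.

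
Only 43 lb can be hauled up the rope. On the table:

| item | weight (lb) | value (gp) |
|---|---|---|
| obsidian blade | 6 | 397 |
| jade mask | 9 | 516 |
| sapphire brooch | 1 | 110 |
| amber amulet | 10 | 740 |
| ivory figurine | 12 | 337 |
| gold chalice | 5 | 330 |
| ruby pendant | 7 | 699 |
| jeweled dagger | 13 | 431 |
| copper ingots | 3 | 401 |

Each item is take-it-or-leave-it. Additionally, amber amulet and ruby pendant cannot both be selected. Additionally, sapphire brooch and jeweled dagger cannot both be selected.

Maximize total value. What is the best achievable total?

2790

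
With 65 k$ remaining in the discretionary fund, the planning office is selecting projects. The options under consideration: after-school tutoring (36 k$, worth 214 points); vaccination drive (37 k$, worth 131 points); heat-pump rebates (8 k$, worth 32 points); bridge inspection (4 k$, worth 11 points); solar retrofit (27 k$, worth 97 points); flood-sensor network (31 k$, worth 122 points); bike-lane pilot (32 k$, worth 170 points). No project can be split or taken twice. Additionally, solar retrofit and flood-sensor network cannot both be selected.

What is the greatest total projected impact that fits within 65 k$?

311

Taking the top-ratio projects first gives after-school tutoring + heat-pump rebates + bridge inspection for 257 (48 k$).
The 12 k$ tied up in heat-pump rebates and bridge inspection is better spent on solar retrofit — total rises to 311 (63 k$).
Runner-up flood-sensor network + bike-lane pilot tops out at 292.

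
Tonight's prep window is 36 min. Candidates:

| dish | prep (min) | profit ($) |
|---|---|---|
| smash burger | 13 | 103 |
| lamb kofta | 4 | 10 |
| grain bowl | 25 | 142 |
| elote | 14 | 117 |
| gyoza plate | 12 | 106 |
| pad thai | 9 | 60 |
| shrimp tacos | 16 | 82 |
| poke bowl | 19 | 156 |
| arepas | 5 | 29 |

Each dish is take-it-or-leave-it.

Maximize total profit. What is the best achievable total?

291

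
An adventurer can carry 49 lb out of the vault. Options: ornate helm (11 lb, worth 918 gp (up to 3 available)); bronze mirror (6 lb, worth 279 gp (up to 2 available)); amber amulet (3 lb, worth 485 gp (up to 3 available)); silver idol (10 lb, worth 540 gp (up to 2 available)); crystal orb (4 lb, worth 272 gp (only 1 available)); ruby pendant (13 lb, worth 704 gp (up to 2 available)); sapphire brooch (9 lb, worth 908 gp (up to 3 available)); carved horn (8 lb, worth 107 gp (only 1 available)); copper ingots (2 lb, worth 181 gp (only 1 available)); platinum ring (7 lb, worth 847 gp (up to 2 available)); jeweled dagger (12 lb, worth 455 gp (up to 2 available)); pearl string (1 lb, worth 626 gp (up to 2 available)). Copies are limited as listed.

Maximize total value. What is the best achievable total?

Density check — pearl string 626.00, amber amulet 161.67, platinum ring 121.00, sapphire brooch 100.89 are the best per lb.
Best packing: 3×amber amulet + crystal orb + 2×sapphire brooch + copper ingots + 2×platinum ring + 2×pearl string — 49 lb, 6670 total.

6670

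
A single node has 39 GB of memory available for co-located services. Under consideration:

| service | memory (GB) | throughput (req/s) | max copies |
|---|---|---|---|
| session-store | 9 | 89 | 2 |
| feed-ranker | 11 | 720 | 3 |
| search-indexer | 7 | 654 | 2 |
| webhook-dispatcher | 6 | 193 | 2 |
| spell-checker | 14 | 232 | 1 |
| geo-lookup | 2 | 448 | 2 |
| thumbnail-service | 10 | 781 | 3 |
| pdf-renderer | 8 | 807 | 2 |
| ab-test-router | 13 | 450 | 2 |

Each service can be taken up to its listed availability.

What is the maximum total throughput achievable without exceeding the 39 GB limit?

3945

Ranking by ratio (throughput/GB): geo-lookup 224.00, pdf-renderer 100.88, search-indexer 93.43.
Taking the top-ratio services first gives 2×search-indexer + 2×geo-lookup + 2×pdf-renderer for 3818 (34 GB).
Replace search-indexer with thumbnail-service: the trade gains 127 net, giving 3945 at 37 GB.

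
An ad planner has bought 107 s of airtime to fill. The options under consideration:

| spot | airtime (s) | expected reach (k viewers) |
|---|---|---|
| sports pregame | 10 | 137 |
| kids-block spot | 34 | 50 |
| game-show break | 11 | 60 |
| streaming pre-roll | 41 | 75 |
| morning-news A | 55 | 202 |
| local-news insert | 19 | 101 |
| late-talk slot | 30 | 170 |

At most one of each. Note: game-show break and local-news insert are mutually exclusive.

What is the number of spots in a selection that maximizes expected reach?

4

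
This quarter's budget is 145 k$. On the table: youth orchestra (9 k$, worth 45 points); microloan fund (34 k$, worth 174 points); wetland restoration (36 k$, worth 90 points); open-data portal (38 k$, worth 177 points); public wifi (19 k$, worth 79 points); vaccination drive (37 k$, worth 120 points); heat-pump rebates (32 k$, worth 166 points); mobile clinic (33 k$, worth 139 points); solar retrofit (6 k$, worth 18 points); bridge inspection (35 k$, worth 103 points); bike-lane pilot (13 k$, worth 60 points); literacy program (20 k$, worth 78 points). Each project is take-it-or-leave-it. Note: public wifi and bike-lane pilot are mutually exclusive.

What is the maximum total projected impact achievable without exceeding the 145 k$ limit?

674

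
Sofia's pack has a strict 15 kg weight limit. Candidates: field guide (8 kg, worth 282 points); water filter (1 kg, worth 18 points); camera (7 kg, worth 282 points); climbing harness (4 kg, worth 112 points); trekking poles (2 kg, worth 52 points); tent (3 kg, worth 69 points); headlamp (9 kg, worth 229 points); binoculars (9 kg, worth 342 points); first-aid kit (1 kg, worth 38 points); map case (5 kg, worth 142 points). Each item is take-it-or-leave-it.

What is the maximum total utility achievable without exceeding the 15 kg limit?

564

Greedy by ratio would take camera + trekking poles + first-aid kit + map case: 15 kg used, total 514.
Dropping trekking poles and first-aid kit and map case frees 8 kg; slotting in field guide (8 kg) lifts the total to 564 at 15 kg.
Nothing else within 15 kg beats 564.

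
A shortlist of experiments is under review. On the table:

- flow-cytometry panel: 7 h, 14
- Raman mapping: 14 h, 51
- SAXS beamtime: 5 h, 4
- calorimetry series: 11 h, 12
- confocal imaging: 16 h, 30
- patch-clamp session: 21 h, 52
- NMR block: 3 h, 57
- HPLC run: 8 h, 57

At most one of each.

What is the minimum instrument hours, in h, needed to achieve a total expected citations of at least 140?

Minimise h subject to total expected citations ≥ 140.
Raman mapping + NMR block + HPLC run reaches 165 using 25 h.
Any bundle with less than 25 h falls short of 140.

25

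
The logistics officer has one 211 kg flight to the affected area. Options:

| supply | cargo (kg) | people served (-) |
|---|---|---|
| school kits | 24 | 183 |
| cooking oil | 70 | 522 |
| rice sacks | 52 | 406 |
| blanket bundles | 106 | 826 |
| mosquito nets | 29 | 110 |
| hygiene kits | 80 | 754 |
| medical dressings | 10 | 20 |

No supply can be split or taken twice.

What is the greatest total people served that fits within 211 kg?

1763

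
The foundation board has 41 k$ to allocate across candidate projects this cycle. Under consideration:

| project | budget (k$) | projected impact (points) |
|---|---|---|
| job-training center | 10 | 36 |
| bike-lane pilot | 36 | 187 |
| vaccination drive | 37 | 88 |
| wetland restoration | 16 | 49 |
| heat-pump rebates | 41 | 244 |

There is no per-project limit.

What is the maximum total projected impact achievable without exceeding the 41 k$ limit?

Taking heat-pump rebates: 41 k$ used, 244 in projected impact.
Every other selection either busts 41 k$ or fails to beat 244.

244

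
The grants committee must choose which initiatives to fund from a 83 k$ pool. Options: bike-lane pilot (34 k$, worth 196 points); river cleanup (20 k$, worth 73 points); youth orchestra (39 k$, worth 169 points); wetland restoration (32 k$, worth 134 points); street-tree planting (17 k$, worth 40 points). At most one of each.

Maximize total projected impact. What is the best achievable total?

The ratio heuristic lands on bike-lane pilot + youth orchestra (365) but leaves 10 k$ idle.
Dropping youth orchestra frees 39 k$; slotting in wetland restoration + street-tree planting (49 k$) lifts the total to 370 at 83 k$.

370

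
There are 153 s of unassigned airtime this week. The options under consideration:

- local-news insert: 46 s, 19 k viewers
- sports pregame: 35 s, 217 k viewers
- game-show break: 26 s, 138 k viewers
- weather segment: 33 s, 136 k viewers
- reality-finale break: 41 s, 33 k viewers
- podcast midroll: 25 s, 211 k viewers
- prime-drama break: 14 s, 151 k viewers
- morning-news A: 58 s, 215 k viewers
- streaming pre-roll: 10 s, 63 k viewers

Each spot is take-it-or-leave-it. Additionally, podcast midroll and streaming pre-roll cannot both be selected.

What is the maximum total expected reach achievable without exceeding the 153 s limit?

853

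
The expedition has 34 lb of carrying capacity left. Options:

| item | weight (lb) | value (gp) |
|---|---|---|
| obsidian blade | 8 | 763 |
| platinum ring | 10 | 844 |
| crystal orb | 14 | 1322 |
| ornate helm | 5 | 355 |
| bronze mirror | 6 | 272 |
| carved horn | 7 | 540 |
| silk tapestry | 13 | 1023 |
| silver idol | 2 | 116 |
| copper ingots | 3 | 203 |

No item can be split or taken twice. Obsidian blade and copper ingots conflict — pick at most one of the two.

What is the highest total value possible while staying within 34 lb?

Taking obsidian blade + platinum ring + crystal orb + silver idol: 34 lb used, 3045 in value.
Every other selection either busts 34 lb or breaks a pairing rule or fails to beat 3045.

3045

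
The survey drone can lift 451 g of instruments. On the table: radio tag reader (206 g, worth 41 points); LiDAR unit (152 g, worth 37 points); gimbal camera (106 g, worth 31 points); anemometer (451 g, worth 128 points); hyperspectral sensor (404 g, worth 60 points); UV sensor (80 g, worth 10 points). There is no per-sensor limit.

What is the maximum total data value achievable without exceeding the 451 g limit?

128

Greedy by ratio would take 4×gimbal camera: 424 g used, total 124.
Dropping 4×gimbal camera frees 424 g; slotting in anemometer (451 g) lifts the total to 128 at 451 g.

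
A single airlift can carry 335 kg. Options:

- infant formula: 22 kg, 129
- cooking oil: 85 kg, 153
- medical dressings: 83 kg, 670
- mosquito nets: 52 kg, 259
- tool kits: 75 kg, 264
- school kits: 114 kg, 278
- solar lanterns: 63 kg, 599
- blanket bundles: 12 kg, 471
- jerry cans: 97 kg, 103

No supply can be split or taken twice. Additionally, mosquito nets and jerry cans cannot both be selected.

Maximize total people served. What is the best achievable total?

Infant formula + medical dressings + mosquito nets + tool kits + solar lanterns + blanket bundles uses 307 of the 335 kg and totals 2392.
Every other selection either busts 335 kg or breaks a pairing rule or fails to beat 2392.

2392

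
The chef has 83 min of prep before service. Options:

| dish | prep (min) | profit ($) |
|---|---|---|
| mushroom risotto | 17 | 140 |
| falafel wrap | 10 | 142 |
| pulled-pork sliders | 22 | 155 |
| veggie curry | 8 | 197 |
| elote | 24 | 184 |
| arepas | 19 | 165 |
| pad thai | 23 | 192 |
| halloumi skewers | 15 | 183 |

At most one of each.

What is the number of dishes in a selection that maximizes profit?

5

The maximum profit within 83 min is 898.
For example falafel wrap + veggie curry + elote + pad thai + halloumi skewers achieves it, using 80 min.
All optima have 5 dishes.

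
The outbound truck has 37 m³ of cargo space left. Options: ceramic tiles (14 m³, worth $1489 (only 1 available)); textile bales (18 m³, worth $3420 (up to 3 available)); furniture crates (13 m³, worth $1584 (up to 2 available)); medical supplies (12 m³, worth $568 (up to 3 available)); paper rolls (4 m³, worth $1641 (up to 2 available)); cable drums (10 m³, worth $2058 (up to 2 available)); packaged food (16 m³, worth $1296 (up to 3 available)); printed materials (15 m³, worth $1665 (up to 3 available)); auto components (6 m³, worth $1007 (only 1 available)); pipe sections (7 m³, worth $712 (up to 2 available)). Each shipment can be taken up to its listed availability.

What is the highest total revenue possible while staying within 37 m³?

8760

Filling by ratio: 2×paper rolls + 2×cable drums + auto components for 8405, with 3 m³ left unused.
The 16 m³ tied up in cable drums and auto components is better spent on textile bales — total rises to 8760 (36 m³).
No other feasible combination exceeds 8760.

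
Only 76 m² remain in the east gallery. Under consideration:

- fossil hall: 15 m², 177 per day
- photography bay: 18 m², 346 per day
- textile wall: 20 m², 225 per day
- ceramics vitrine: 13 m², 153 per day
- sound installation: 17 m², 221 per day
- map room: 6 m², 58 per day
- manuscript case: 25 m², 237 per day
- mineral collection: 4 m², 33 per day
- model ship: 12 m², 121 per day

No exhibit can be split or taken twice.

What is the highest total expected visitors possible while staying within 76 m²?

Greedy by ratio would take fossil hall + photography bay + ceramics vitrine + sound installation + model ship: 75 m² used, total 1018.
The 25 m² tied up in ceramics vitrine and model ship is better spent on textile wall + map room — total rises to 1027 (76 m²).
The closest alternative, fossil hall + photography bay + ceramics vitrine + sound installation + model ship, reaches only 1018.

1027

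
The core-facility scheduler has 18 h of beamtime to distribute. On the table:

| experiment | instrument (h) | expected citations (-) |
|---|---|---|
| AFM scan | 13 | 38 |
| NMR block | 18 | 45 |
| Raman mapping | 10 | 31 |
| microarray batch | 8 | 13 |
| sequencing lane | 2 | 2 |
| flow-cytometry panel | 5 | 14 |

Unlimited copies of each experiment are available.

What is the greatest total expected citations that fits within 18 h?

52

By expected citations per h: Raman mapping 3.10, AFM scan 2.92, flow-cytometry panel 2.80 lead.
Taking the top-ratio experiments first gives Raman mapping + sequencing lane + flow-cytometry panel for 47 (17 h).
Dropping Raman mapping and sequencing lane frees 12 h; slotting in AFM scan (13 h) lifts the total to 52 at 18 h.
That's the maximum — no swap from here does better than 52.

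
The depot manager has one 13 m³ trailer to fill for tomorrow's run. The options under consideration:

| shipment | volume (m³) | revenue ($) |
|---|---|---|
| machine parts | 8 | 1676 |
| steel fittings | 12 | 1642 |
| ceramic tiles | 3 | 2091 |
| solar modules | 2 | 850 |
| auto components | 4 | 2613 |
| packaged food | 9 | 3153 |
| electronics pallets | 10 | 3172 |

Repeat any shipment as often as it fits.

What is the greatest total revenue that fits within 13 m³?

8886

Taking the top-ratio shipments first gives 4×ceramic tiles for 8364 (12 m³).
The 3 m³ tied up in ceramic tiles is better spent on auto components — total rises to 8886 (13 m³).
That's the maximum — no swap from here does better than 8886.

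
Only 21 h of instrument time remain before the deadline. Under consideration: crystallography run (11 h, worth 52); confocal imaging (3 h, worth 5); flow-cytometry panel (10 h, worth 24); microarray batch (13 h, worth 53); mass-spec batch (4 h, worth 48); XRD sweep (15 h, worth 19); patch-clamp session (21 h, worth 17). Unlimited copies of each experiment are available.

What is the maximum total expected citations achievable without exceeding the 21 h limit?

240

Taking 5×mass-spec batch: 20 h used, 240 in expected citations.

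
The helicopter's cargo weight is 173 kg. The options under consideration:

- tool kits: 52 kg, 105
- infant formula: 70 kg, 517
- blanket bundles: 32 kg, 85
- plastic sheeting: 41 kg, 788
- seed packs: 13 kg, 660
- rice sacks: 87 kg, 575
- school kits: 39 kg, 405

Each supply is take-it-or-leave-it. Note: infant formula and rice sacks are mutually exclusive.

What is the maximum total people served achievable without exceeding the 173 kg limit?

2370

The ratio ordering already packs tightly: infant formula + plastic sheeting + seed packs + school kits, 163 kg, 2370.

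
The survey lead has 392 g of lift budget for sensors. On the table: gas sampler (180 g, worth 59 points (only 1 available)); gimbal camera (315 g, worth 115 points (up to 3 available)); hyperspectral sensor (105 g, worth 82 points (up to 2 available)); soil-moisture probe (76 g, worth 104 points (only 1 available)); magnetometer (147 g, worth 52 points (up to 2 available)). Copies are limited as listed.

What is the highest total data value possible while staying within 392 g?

268

2×hyperspectral sensor + soil-moisture probe uses 286 of the 392 g and totals 268.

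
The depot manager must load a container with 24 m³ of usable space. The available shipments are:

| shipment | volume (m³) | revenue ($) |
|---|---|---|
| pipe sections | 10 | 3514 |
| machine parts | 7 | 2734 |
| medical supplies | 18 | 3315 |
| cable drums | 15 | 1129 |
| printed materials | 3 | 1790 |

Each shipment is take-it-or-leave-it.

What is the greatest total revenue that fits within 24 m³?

The ratio ordering already packs tightly: pipe sections + machine parts + printed materials, 20 m³, 8038.
Every other selection either busts 24 m³ or fails to beat 8038.

8038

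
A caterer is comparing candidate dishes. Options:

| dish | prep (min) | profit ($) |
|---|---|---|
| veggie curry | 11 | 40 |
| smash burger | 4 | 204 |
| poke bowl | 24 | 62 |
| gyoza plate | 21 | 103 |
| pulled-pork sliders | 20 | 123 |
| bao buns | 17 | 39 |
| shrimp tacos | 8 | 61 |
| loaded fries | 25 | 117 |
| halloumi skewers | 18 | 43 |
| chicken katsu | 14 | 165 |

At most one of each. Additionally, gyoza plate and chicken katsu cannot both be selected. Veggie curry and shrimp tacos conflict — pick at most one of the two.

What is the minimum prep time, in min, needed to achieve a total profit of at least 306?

18

Need the lightest bundle worth ≥ 306.
Taking smash burger + chicken katsu gives 369 (≥ 306) for 18 min.
No combination under 18 min hits 306.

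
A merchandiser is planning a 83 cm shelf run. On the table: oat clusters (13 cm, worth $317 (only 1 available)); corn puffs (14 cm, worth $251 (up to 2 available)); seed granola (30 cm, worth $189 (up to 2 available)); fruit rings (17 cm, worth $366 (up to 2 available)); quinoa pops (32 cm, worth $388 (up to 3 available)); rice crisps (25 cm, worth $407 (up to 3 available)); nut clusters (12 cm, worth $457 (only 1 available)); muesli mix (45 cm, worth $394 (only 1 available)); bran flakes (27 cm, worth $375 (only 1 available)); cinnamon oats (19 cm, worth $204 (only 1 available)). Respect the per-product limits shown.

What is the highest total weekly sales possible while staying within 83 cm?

1798

Ranking by ratio (weekly sales/cm): nut clusters 38.08, oat clusters 24.38, fruit rings 21.53.
Filling by ratio: oat clusters + corn puffs + 2×fruit rings + nut clusters for 1757, with 10 cm left unused.
The 17 cm tied up in fruit rings is better spent on rice crisps — total rises to 1798 (81 cm).
That's the maximum — no swap from here does better than 1798.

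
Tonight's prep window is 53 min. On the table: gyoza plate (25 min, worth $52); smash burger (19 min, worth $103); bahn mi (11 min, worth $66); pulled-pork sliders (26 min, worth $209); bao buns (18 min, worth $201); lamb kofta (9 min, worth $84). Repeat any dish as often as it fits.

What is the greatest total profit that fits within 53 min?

494

Taking the top-ratio dishes first gives 2×bao buns + lamb kofta for 486 (45 min).
Replace bao buns with pulled-pork sliders: the trade gains 8 net, giving 494 at 53 min.
Nothing else within 53 min beats 494.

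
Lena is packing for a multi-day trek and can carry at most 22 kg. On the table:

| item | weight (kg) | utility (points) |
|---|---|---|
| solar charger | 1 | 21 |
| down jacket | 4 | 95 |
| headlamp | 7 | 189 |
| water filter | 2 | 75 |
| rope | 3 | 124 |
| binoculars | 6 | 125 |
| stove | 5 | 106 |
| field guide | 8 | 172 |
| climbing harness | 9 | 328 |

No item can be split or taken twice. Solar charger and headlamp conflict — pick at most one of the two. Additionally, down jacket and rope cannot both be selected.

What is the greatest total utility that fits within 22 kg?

716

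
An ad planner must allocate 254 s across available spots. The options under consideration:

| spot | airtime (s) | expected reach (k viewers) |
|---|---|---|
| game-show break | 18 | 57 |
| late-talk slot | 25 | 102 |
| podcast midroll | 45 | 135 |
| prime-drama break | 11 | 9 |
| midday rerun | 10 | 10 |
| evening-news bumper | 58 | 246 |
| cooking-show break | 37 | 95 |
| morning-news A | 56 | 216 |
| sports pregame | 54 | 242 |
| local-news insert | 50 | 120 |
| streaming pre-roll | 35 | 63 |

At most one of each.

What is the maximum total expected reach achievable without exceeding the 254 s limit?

958

The ratio ordering already packs tightly: game-show break + late-talk slot + evening-news bumper + cooking-show break + morning-news A + sports pregame, 248 s, 958.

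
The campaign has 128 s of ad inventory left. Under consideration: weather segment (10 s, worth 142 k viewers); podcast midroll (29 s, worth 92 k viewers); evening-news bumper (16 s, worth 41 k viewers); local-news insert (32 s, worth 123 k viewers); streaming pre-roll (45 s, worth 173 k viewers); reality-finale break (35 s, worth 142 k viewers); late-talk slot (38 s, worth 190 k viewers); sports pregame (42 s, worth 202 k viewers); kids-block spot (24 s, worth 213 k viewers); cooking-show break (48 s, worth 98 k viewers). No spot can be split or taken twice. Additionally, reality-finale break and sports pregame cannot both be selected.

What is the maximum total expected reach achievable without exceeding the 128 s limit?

Best packing: weather segment + late-talk slot + sports pregame + kids-block spot — 114 s, 747 total.

747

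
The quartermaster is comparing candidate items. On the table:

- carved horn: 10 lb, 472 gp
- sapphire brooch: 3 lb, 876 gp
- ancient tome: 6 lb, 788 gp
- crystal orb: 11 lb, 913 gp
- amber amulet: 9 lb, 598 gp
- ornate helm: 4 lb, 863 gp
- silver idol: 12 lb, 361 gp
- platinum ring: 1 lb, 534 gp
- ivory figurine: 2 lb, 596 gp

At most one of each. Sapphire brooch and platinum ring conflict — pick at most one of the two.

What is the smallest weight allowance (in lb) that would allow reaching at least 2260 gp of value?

Need the lightest bundle worth ≥ 2260.
sapphire brooch + ornate helm + ivory figurine reaches 2335 using 9 lb.
Any bundle with less than 9 lb falls short of 2260.

9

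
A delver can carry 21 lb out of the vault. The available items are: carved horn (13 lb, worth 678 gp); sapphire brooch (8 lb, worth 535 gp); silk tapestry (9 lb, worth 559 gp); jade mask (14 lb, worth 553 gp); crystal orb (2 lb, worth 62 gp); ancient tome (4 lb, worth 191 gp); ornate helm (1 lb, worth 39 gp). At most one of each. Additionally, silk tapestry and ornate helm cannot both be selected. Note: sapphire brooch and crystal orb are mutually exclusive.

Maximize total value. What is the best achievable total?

By value per lb: sapphire brooch 66.88, silk tapestry 62.11, carved horn 52.15, ancient tome 47.75 lead.
The ratio ordering already packs tightly: sapphire brooch + silk tapestry + ancient tome, 21 lb, 1285.

1285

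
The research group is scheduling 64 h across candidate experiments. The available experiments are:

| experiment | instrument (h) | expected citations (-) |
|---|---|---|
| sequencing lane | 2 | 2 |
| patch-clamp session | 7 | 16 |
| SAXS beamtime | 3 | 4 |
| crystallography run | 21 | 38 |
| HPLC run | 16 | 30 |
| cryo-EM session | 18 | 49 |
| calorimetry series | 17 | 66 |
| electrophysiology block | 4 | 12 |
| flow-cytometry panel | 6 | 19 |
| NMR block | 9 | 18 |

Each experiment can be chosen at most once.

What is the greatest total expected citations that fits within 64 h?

184

By expected citations per h: calorimetry series 3.88, flow-cytometry panel 3.17, electrophysiology block 3.00, cryo-EM session 2.72 lead.
Best packing: patch-clamp session + SAXS beamtime + cryo-EM session + calorimetry series + electrophysiology block + flow-cytometry panel + NMR block — 64 h, 184 total.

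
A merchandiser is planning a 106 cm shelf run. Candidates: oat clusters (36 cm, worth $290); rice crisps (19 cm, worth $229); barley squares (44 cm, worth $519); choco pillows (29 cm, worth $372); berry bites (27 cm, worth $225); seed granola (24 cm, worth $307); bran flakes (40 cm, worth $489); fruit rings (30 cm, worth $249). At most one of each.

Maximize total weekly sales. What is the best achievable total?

1237

Filling by ratio: choco pillows + seed granola + bran flakes for 1168, with 13 cm left unused.
Replace choco pillows and seed granola with rice crisps + barley squares: the trade gains 69 net, giving 1237 at 103 cm.
Next best is barley squares + choco pillows + seed granola at 1198 (97 cm) — short by 39.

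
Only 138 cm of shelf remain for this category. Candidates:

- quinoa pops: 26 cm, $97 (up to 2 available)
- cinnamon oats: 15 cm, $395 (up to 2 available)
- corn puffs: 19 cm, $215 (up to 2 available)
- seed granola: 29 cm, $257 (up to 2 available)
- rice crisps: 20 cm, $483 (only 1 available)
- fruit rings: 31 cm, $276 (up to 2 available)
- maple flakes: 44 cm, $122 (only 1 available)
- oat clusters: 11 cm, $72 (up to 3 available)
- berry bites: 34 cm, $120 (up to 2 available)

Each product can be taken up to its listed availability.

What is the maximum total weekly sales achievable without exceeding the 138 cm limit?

2074

By weekly sales per cm: cinnamon oats 26.33, rice crisps 24.15, corn puffs 11.32 lead.
Taking the top-ratio products first gives 2×cinnamon oats + 2×corn puffs + rice crisps + fruit rings + oat clusters for 2051 (130 cm).
Replace corn puffs and fruit rings with 2×seed granola: the trade gains 23 net, giving 2074 at 138 cm.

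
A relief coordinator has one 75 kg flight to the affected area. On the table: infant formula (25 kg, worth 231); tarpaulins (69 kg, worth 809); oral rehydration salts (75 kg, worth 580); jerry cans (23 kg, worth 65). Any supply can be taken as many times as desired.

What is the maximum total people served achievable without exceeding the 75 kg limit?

809

Tarpaulins uses 69 of the 75 kg and totals 809.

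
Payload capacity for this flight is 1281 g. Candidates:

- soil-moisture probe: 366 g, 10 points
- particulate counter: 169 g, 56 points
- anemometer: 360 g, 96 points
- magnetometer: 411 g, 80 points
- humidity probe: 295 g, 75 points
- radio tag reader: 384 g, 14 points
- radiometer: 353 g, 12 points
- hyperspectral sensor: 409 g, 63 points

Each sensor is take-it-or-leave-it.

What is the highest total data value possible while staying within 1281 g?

Best packing: particulate counter + anemometer + magnetometer + humidity probe — 1235 g, 307 total.
That's the maximum — no swap from here does better than 307.

307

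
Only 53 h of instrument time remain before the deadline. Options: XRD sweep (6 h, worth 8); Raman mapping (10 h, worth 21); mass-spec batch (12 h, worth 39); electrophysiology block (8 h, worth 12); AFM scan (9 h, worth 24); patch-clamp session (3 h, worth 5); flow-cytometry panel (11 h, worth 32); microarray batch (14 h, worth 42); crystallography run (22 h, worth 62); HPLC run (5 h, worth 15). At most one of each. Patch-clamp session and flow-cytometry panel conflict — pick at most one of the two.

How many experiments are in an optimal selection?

4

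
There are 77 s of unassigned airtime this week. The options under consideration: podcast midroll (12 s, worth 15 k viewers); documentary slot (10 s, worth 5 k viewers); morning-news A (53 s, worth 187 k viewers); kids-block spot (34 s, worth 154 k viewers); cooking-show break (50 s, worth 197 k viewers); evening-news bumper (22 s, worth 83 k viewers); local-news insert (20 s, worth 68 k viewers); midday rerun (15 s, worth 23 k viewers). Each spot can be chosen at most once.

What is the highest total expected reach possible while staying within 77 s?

By expected reach per s: kids-block spot 4.53, cooking-show break 3.94, evening-news bumper 3.77 lead.
The ratio ordering already packs tightly: kids-block spot + evening-news bumper + local-news insert, 76 s, 305.
Runner-up cooking-show break + evening-news bumper tops out at 280.

305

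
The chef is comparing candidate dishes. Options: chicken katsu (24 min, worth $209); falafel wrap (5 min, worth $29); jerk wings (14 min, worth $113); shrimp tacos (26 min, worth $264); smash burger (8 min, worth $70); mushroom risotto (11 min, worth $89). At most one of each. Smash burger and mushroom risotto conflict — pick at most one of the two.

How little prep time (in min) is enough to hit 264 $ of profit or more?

Look for the lowest-prep combination reaching 264.
shrimp tacos: 264 profit at 26 min.
Any bundle with less than 26 min falls short of 264.

26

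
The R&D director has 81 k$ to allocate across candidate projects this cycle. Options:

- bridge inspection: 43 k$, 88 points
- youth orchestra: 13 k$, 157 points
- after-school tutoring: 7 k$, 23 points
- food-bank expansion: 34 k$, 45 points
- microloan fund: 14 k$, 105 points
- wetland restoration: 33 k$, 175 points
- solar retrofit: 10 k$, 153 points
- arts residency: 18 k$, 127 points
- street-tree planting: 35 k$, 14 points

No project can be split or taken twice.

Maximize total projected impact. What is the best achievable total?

By projected impact per k$: solar retrofit 15.30, youth orchestra 12.08, microloan fund 7.50 lead.
Taking the top-ratio projects first gives youth orchestra + after-school tutoring + microloan fund + solar retrofit + arts residency for 565 (62 k$).
Dropping microloan fund frees 14 k$; slotting in wetland restoration (33 k$) lifts the total to 635 at 81 k$.
Runner-up youth orchestra + after-school tutoring + microloan fund + wetland restoration + solar retrofit tops out at 613.

635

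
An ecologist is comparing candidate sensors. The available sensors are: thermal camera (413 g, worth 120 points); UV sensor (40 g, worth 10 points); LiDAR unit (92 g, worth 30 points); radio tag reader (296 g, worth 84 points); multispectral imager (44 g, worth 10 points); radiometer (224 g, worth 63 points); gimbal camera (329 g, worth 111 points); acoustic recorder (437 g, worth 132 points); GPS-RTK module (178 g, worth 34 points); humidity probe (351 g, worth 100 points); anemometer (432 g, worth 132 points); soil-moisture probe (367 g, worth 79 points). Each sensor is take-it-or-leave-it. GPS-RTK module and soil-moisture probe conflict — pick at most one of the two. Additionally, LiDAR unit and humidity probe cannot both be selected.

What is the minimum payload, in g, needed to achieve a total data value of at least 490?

Look for the lowest-payload combination reaching 490.
Taking thermal camera + gimbal camera + acoustic recorder + anemometer gives 495 (≥ 490) for 1611 g.
No combination under 1611 g hits 490.

1611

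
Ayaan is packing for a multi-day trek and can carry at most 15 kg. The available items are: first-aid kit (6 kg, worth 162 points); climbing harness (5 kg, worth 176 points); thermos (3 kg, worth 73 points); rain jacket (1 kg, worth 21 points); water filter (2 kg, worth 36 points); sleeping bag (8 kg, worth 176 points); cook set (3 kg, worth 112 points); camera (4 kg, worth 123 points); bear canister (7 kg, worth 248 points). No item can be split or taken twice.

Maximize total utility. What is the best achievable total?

536

Density check — cook set 37.33, bear canister 35.43, climbing harness 35.20, camera 30.75 are the best per kg.
Taking climbing harness + cook set + bear canister: 15 kg used, 536 in utility.
Next best is rain jacket + cook set + camera + bear canister at 504 (15 kg) — short by 32.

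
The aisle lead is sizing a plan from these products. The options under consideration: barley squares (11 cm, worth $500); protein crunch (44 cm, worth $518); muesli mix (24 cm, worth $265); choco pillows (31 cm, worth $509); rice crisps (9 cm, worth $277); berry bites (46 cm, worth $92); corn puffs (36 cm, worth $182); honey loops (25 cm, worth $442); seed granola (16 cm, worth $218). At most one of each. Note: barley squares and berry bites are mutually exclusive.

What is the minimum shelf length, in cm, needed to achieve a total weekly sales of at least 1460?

Need the lightest bundle worth ≥ 1460.
barley squares + choco pillows + rice crisps + seed granola: 1504 weekly sales at 67 cm.
Any bundle with less than 67 cm falls short of 1460.

67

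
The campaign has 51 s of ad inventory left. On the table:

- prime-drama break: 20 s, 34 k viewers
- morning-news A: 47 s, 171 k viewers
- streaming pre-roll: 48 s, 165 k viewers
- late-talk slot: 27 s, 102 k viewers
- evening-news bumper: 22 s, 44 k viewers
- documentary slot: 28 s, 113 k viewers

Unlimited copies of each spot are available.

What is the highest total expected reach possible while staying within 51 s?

Density check — documentary slot 4.04, late-talk slot 3.78, morning-news A 3.64 are the best per s.
Taking the top-ratio spots first gives evening-news bumper + documentary slot for 157 (50 s).
The 50 s tied up in evening-news bumper and documentary slot is better spent on morning-news A — total rises to 171 (47 s).

171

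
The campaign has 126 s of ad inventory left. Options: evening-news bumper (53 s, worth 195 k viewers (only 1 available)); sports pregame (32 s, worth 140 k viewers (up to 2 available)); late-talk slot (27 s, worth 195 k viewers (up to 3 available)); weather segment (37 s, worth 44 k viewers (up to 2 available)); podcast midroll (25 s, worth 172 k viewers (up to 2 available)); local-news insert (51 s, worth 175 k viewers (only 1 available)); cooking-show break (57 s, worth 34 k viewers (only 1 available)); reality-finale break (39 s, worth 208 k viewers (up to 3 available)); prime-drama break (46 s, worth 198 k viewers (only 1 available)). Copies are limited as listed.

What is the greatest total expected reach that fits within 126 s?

793

A density-first pass picks 3×late-talk slot + podcast midroll — 757 at 106 s.
Dropping podcast midroll frees 25 s; slotting in reality-finale break (39 s) lifts the total to 793 at 120 s.
Every other selection either busts 126 s or exceeds an availability limit or fails to beat 793.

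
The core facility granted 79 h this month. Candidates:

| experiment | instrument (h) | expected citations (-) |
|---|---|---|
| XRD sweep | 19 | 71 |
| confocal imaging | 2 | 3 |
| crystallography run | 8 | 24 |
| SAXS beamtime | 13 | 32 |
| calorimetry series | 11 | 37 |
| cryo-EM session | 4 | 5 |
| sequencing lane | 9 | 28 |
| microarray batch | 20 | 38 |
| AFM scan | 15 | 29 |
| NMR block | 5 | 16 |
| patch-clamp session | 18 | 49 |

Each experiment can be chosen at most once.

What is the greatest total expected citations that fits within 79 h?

241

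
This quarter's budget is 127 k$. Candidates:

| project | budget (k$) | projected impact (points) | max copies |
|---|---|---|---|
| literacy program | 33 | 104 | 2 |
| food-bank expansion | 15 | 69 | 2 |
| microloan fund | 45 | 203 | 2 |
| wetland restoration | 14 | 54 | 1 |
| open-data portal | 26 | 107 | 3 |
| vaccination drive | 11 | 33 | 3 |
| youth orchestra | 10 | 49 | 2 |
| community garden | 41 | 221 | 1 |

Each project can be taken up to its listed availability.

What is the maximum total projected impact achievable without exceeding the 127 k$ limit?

Ranking by ratio (projected impact/k$): community garden 5.39, youth orchestra 4.90, food-bank expansion 4.60, microloan fund 4.51.
Taking the top-ratio projects first gives 2×food-bank expansion + open-data portal + 2×youth orchestra + community garden for 564 (117 k$).
Replace open-data portal and youth orchestra with microloan fund: the trade gains 47 net, giving 611 at 126 k$.
That's the maximum — no swap from here does better than 611.

611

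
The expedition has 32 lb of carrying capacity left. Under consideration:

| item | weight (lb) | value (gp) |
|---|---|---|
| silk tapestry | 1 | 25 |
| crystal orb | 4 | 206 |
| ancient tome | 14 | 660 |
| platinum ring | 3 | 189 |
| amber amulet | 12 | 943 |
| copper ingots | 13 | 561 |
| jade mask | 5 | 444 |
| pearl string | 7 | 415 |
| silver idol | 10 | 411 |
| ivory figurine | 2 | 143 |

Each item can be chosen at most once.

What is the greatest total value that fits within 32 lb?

2222

Ranking by ratio (value/lb): jade mask 88.80, amber amulet 78.58, ivory figurine 71.50, platinum ring 63.00.
A density-first pass picks silk tapestry + platinum ring + amber amulet + jade mask + pearl string + ivory figurine — 2159 at 30 lb.
Dropping ivory figurine frees 2 lb; slotting in crystal orb (4 lb) lifts the total to 2222 at 32 lb.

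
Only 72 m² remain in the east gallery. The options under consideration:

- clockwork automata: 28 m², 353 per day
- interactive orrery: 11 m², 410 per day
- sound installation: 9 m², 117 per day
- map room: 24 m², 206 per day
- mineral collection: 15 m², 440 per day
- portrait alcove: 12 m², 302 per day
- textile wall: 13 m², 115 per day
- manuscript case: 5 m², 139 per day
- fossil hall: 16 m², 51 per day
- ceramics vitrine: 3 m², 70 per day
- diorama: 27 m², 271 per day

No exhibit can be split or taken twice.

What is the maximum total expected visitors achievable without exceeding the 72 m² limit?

Density check — interactive orrery 37.27, mineral collection 29.33, manuscript case 27.80, portrait alcove 25.17 are the best per m².
A density-first pass picks interactive orrery + sound installation + mineral collection + portrait alcove + textile wall + manuscript case + ceramics vitrine — 1593 at 68 m².
Dropping sound installation and textile wall and ceramics vitrine frees 25 m²; slotting in clockwork automata (28 m²) lifts the total to 1644 at 71 m².

1644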